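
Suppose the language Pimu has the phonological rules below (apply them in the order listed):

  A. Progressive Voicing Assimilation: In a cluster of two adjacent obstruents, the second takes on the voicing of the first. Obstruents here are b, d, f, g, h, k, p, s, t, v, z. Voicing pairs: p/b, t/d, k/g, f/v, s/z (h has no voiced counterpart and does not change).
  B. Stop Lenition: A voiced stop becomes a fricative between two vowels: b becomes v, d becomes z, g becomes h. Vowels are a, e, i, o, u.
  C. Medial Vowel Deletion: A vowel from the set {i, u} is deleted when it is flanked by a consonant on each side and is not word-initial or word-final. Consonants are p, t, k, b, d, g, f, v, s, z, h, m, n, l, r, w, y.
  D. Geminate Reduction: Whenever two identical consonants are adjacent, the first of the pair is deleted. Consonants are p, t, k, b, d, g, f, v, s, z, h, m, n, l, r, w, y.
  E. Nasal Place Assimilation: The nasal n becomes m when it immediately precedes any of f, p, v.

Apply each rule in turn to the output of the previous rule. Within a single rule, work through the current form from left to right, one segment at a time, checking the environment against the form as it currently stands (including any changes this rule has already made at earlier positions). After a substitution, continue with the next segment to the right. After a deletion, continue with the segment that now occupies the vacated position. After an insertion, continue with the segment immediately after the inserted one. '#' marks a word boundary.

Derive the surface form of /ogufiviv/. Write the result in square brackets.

A Progressive Voicing Assimilation: no change — [ogufiviv]
B Stop Lenition: [ogufiviv] → [ohufiviv]
C Medial Vowel Deletion: [ohufiviv] → [ohfvv]
D Geminate Reduction: [ohfvv] → [ohfv]
E Nasal Place Assimilation: no change — [ohfv]

[ohfv]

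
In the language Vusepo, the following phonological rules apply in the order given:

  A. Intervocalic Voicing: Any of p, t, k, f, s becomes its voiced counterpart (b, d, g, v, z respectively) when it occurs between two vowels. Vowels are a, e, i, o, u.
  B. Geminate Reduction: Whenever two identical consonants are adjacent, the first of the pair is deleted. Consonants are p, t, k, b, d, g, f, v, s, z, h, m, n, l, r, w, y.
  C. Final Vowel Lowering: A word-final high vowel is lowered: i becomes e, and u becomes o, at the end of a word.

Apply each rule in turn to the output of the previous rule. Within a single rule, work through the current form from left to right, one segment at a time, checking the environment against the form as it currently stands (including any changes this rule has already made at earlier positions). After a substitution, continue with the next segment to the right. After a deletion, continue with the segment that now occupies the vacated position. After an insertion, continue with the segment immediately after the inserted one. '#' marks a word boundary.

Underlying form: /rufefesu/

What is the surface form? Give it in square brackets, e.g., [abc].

A Intervocalic Voicing: [rufefesu] → [ruvevezu]
B Geminate Reduction: no change — [ruvevezu]
C Final Vowel Lowering: [ruvevezu] → [ruvevezo]

[ruvevezo]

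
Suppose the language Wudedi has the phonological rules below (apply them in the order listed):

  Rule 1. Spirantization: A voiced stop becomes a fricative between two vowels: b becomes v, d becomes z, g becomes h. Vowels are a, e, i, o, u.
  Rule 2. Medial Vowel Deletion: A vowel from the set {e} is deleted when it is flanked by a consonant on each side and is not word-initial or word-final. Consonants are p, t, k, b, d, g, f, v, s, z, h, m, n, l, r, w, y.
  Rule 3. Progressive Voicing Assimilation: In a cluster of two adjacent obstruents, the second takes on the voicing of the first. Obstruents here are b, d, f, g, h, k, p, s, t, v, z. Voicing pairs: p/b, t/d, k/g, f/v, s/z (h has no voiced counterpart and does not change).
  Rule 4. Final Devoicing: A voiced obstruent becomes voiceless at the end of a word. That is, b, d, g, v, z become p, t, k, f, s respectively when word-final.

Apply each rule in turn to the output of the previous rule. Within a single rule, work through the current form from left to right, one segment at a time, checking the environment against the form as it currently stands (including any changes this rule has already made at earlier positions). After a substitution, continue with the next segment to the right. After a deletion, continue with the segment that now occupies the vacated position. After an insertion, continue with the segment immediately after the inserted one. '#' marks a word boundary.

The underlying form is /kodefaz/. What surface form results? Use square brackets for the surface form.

[kozvas]

Rule 1 Spirantization: [kodefaz] → [kozefaz]
Rule 2 Medial Vowel Deletion: [kozefaz] → [kozfaz]
Rule 3 Progressive Voicing Assimilation: [kozfaz] → [kozvaz]
Rule 4 Final Devoicing: [kozvaz] → [kozvas]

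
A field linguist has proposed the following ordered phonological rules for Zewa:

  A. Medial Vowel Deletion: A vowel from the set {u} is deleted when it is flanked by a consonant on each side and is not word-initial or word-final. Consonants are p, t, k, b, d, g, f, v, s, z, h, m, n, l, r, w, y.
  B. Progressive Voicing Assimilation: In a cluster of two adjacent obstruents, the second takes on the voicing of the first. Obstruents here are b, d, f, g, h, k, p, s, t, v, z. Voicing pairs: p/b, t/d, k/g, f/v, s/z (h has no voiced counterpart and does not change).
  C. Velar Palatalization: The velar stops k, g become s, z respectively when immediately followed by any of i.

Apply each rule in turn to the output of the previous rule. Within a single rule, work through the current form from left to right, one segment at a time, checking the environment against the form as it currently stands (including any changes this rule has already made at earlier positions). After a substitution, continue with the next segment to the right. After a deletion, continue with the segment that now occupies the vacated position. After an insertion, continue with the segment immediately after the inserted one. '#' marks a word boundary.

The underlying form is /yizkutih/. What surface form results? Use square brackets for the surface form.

A Medial Vowel Deletion: [yizkutih] → [yizktih]
B Progressive Voicing Assimilation: [yizktih] → [yizgdih]
C Velar Palatalization: no change — [yizgdih]

[yizgdih]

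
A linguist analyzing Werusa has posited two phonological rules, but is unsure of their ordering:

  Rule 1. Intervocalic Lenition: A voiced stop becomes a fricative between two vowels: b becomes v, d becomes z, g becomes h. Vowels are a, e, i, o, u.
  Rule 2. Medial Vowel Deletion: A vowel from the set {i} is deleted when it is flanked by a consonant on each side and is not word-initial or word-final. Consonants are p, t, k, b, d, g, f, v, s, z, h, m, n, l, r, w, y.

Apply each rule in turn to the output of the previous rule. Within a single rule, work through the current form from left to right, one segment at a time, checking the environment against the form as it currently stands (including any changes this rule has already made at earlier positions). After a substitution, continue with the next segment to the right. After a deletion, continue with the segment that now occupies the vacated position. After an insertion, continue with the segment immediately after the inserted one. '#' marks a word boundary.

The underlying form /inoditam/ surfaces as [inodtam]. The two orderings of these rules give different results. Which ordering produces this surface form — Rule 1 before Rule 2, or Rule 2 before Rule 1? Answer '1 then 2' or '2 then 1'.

2 then 1

Order 1 then 2:
  1 Intervocalic Lenition: [inoditam] → [inozitam]
  2 Medial Vowel Deletion: [inozitam] → [inoztam]
  result: [inoztam]
Order 2 then 1:
  2 Medial Vowel Deletion: [inoditam] → [inodtam]
  1 Intervocalic Lenition: no change — [inodtam]
  result: [inodtam]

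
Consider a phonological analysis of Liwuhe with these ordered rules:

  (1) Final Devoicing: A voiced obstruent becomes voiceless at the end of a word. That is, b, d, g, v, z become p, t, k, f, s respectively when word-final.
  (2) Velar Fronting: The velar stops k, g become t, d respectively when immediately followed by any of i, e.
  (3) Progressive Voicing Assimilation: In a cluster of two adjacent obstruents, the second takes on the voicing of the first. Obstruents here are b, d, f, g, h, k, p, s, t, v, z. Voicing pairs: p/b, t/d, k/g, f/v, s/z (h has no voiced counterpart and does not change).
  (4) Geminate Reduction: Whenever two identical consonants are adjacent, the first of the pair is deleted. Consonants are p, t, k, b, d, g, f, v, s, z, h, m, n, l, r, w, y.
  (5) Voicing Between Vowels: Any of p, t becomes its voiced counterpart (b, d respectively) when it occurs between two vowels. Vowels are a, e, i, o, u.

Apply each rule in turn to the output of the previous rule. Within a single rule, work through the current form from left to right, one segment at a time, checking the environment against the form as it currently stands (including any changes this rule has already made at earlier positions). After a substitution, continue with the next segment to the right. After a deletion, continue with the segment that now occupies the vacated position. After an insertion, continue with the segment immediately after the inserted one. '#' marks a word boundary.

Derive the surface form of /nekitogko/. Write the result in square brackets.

(1) Final Devoicing: no change — [nekitogko]
(2) Velar Fronting: [nekitogko] → [netitogko]
(3) Progressive Voicing Assimilation: [netitogko] → [netitoggo]
(4) Geminate Reduction: [netitoggo] → [netitogo]
(5) Voicing Between Vowels: [netitogo] → [nedidogo]

[nedidogo]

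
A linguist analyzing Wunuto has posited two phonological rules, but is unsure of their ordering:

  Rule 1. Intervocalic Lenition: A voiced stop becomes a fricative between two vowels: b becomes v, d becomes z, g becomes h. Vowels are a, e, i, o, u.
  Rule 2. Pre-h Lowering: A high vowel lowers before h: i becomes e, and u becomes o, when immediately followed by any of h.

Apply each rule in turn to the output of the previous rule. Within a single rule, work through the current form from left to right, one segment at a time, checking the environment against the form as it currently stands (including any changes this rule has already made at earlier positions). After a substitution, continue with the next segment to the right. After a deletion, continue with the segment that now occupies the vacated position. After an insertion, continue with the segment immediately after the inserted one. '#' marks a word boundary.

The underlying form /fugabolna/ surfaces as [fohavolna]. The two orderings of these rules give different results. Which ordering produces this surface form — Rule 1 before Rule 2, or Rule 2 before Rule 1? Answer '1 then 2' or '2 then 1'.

1 then 2

Order 1 then 2:
  1 Intervocalic Lenition: [fugabolna] → [fuhavolna]
  2 Pre-h Lowering: [fuhavolna] → [fohavolna]
  result: [fohavolna]
Order 2 then 1:
  2 Pre-h Lowering: no change — [fugabolna]
  1 Intervocalic Lenition: [fugabolna] → [fuhavolna]
  result: [fuhavolna]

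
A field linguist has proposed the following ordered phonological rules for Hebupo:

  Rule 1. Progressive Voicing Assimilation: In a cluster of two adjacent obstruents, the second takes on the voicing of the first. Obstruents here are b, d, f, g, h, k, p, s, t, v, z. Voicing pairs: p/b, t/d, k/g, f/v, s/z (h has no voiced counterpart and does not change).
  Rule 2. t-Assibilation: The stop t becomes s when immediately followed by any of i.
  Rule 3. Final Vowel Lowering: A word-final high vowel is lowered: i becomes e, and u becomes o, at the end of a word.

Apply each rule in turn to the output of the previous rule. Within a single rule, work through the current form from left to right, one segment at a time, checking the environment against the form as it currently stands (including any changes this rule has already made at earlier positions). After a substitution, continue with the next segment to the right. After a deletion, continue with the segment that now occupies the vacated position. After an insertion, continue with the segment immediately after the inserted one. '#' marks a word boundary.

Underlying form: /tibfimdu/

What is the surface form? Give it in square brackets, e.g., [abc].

[sibvimdo]

Rule 1 Progressive Voicing Assimilation: [tibfimdu] → [tibvimdu]
Rule 2 t-Assibilation: [tibvimdu] → [sibvimdu]
Rule 3 Final Vowel Lowering: [sibvimdu] → [sibvimdo]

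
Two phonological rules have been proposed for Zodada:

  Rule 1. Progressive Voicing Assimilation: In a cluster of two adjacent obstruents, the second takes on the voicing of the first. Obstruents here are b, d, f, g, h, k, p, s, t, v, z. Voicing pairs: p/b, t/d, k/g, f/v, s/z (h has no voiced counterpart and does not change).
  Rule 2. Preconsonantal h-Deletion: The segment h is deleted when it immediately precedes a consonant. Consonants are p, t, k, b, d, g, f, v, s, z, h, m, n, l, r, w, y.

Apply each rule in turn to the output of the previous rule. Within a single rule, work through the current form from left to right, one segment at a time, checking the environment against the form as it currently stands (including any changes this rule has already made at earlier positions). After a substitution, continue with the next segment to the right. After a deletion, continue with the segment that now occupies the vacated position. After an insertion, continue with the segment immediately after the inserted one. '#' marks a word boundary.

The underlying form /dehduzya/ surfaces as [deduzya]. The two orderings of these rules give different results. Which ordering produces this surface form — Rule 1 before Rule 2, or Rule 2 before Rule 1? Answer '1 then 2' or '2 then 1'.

Order 1 then 2:
  1 Progressive Voicing Assimilation: [dehduzya] → [dehtuzya]
  2 Preconsonantal h-Deletion: [dehtuzya] → [detuzya]
  result: [detuzya]
Order 2 then 1:
  2 Preconsonantal h-Deletion: [dehduzya] → [deduzya]
  1 Progressive Voicing Assimilation: no change — [deduzya]
  result: [deduzya]

2 then 1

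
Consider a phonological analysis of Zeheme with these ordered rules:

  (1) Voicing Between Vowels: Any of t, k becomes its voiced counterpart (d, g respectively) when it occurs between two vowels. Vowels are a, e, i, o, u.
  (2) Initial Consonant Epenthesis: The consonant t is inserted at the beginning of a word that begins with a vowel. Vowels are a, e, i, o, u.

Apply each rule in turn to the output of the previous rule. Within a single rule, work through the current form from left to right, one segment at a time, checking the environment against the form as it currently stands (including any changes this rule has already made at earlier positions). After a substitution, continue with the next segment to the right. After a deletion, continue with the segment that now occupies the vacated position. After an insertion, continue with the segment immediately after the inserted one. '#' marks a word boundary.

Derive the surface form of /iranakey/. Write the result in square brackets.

(1) Voicing Between Vowels: [iranakey] → [iranagey]
(2) Initial Consonant Epenthesis: [iranagey] → [tiranagey]

[tiranagey]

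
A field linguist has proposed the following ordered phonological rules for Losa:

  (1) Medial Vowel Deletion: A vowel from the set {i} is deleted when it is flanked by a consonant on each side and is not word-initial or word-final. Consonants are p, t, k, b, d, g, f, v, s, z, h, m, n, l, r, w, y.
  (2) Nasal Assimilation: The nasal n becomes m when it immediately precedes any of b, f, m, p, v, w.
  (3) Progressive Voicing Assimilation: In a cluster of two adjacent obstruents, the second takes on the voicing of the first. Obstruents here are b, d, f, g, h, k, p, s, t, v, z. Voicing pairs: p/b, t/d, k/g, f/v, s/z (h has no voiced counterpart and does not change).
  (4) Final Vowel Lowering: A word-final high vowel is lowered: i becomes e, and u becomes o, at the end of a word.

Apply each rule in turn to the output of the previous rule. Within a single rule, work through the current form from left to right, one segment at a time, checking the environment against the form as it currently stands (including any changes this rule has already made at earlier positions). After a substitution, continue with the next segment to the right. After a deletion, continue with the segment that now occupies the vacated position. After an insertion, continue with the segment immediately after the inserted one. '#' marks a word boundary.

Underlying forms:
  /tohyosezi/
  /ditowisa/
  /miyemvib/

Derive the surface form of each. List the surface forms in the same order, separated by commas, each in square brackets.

[tohyoseze], [ddowsa], [myemvb]

/tohyosezi/:
  (1) Medial Vowel Deletion: no change — [tohyosezi]
  (2) Nasal Assimilation: no change — [tohyosezi]
  (3) Progressive Voicing Assimilation: no change — [tohyosezi]
  (4) Final Vowel Lowering: [tohyosezi] → [tohyoseze]
/ditowisa/:
  (1) Medial Vowel Deletion: [ditowisa] → [dtowsa]
  (2) Nasal Assimilation: no change — [dtowsa]
  (3) Progressive Voicing Assimilation: [dtowsa] → [ddowsa]
  (4) Final Vowel Lowering: no change — [ddowsa]
/miyemvib/:
  (1) Medial Vowel Deletion: [miyemvib] → [myemvb]
  (2) Nasal Assimilation: no change — [myemvb]
  (3) Progressive Voicing Assimilation: no change — [myemvb]
  (4) Final Vowel Lowering: no change — [myemvb]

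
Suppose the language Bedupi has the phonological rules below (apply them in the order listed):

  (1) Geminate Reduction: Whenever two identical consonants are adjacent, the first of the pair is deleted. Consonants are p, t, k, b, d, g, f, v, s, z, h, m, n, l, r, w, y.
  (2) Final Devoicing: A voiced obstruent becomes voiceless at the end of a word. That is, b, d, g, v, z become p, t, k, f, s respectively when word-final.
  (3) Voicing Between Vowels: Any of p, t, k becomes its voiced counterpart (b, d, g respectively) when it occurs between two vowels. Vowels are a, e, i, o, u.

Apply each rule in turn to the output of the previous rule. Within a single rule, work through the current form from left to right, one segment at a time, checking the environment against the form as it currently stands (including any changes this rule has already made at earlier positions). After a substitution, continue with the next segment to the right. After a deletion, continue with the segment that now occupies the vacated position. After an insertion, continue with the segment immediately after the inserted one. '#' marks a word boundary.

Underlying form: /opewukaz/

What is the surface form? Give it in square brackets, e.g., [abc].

(1) Geminate Reduction: no change — [opewukaz]
(2) Final Devoicing: [opewukaz] → [opewukas]
(3) Voicing Between Vowels: [opewukas] → [obewugas]

[obewugas]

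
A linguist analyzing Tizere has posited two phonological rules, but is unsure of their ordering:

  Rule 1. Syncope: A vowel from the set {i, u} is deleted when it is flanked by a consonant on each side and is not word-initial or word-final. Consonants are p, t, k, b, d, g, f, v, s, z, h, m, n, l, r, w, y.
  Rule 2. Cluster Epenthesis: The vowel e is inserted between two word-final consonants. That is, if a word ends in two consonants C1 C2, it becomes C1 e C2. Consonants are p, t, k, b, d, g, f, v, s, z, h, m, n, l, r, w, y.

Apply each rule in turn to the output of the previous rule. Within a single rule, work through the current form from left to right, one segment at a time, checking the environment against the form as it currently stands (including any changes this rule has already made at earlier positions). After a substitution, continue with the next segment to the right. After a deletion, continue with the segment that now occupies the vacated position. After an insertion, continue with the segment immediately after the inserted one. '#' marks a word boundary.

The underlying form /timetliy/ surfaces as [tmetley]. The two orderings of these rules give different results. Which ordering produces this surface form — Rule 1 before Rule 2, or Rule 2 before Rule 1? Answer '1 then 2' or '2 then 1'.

1 then 2

Order 1 then 2:
  1 Syncope: [timetliy] → [tmetly]
  2 Cluster Epenthesis: [tmetly] → [tmetley]
  result: [tmetley]
Order 2 then 1:
  2 Cluster Epenthesis: no change — [timetliy]
  1 Syncope: [timetliy] → [tmetly]
  result: [tmetly]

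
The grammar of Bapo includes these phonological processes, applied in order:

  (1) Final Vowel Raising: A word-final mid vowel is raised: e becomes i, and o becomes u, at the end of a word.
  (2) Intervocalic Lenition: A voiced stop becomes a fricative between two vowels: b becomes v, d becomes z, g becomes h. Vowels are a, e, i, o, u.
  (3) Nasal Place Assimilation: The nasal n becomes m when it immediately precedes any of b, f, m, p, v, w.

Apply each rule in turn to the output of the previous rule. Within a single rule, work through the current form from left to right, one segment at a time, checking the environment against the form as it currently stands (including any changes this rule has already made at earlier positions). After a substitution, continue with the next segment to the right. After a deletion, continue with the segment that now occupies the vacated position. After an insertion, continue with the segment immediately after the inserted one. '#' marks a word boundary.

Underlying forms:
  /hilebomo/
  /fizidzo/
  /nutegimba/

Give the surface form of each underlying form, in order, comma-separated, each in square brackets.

[hilevomu], [fizidzu], [nutehimba]

/hilebomo/:
  (1) Final Vowel Raising: [hilebomo] → [hilebomu]
  (2) Intervocalic Lenition: [hilebomu] → [hilevomu]
  (3) Nasal Place Assimilation: no change — [hilevomu]
/fizidzo/:
  (1) Final Vowel Raising: [fizidzo] → [fizidzu]
  (2) Intervocalic Lenition: no change — [fizidzu]
  (3) Nasal Place Assimilation: no change — [fizidzu]
/nutegimba/:
  (1) Final Vowel Raising: no change — [nutegimba]
  (2) Intervocalic Lenition: [nutegimba] → [nutehimba]
  (3) Nasal Place Assimilation: no change — [nutehimba]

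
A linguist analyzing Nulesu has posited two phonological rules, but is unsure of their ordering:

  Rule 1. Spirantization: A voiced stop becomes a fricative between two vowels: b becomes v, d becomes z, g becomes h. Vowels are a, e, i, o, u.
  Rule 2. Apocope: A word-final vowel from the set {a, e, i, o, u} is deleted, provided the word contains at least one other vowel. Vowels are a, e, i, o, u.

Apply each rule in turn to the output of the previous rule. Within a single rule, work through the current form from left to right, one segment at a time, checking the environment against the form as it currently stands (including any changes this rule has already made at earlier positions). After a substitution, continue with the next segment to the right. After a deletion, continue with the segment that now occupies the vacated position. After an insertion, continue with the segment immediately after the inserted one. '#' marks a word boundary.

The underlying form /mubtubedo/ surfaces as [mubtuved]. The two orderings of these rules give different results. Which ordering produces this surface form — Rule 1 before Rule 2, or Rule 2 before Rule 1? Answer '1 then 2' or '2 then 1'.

2 then 1

Order 1 then 2:
  1 Spirantization: [mubtubedo] → [mubtuvezo]
  2 Apocope: [mubtuvezo] → [mubtuvez]
  result: [mubtuvez]
Order 2 then 1:
  2 Apocope: [mubtubedo] → [mubtubed]
  1 Spirantization: [mubtubed] → [mubtuved]
  result: [mubtuved]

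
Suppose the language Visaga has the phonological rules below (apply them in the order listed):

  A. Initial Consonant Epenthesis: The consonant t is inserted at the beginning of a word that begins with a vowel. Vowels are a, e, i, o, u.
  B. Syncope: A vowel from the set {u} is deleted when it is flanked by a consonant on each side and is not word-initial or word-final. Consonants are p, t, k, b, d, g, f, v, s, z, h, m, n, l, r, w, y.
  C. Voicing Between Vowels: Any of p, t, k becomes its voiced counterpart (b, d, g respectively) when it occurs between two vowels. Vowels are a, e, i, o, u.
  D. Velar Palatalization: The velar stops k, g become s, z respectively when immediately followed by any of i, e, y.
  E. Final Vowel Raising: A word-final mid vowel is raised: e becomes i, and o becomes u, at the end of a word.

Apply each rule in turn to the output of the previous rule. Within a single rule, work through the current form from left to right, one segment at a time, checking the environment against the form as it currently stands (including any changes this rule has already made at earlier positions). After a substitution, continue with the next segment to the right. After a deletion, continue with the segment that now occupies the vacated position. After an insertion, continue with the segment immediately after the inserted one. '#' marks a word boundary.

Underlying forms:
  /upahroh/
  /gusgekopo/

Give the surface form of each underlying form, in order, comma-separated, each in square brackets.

[tpahroh], [gszegobu]

/upahroh/:
  A Initial Consonant Epenthesis: [upahroh] → [tupahroh]
  B Syncope: [tupahroh] → [tpahroh]
  C Voicing Between Vowels: no change — [tpahroh]
  D Velar Palatalization: no change — [tpahroh]
  E Final Vowel Raising: no change — [tpahroh]
/gusgekopo/:
  A Initial Consonant Epenthesis: no change — [gusgekopo]
  B Syncope: [gusgekopo] → [gsgekopo]
  C Voicing Between Vowels: [gsgekopo] → [gsgegobo]
  D Velar Palatalization: [gsgegobo] → [gszegobo]
  E Final Vowel Raising: [gszegobo] → [gszegobu]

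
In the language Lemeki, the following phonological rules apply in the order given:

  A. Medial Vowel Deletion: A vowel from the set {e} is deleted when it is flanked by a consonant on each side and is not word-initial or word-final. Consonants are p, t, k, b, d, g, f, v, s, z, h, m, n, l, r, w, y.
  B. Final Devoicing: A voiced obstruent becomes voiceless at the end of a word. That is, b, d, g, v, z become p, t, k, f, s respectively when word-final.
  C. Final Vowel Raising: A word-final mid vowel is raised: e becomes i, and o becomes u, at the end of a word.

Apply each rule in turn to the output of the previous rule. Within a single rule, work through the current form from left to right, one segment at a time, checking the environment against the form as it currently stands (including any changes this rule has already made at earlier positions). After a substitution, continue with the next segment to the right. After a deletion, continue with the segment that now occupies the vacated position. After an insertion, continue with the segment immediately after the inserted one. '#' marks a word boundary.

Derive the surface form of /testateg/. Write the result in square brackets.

A Medial Vowel Deletion: [testateg] → [tstatg]
B Final Devoicing: [tstatg] → [tstatk]
C Final Vowel Raising: no change — [tstatk]

[tstatk]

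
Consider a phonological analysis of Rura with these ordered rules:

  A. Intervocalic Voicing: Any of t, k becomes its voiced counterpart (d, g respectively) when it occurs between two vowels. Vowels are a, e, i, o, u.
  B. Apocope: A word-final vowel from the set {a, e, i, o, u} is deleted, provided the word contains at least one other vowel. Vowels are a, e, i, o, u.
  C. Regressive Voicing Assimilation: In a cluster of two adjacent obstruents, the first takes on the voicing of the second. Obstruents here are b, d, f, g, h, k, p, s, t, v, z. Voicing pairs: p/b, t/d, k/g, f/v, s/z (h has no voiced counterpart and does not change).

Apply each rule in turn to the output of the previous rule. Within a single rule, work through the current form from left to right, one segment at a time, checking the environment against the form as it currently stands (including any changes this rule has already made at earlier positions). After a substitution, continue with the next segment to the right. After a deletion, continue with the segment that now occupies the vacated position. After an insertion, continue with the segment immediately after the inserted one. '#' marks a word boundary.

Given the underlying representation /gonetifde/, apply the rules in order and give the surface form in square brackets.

[gonedivd]

A Intervocalic Voicing: [gonetifde] → [gonedifde]
B Apocope: [gonedifde] → [gonedifd]
C Regressive Voicing Assimilation: [gonedifd] → [gonedivd]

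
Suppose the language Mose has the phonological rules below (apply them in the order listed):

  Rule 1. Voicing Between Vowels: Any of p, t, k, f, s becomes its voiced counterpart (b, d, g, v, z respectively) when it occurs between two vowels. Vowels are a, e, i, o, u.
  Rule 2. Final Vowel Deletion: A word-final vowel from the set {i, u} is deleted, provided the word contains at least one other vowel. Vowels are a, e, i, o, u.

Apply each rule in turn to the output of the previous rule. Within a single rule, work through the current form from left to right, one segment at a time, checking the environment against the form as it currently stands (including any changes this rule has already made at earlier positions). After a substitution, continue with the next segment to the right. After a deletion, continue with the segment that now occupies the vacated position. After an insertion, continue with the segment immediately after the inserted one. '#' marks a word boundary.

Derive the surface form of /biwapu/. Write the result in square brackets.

Rule 1 Voicing Between Vowels: [biwapu] → [biwabu]
Rule 2 Final Vowel Deletion: [biwabu] → [biwab]

[biwab]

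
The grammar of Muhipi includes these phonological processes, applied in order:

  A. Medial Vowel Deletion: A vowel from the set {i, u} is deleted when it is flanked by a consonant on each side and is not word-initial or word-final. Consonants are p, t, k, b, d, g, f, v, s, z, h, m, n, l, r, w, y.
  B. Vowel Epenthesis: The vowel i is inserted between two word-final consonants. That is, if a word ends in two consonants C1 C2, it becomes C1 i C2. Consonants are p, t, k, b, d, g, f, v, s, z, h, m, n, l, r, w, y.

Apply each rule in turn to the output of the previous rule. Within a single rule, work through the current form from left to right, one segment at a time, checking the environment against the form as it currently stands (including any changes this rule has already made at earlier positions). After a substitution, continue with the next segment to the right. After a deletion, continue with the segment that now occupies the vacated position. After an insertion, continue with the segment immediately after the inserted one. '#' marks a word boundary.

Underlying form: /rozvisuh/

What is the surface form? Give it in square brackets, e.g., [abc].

A Medial Vowel Deletion: [rozvisuh] → [rozvsh]
B Vowel Epenthesis: [rozvsh] → [rozvsih]

[rozvsih]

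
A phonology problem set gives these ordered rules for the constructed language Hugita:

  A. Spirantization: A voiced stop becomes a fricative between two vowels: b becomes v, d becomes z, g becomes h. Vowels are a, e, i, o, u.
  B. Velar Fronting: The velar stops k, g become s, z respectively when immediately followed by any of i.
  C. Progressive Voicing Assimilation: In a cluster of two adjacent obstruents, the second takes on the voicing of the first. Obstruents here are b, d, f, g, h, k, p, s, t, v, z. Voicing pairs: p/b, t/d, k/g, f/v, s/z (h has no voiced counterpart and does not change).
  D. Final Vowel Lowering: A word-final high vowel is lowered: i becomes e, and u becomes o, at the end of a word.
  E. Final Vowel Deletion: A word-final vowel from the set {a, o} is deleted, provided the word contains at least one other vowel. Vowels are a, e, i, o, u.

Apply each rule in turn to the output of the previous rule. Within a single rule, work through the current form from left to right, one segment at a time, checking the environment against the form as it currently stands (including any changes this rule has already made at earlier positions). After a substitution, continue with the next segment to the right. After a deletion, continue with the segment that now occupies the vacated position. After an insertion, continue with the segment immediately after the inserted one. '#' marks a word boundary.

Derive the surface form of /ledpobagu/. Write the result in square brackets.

[ledbovah]

A Spirantization: [ledpobagu] → [ledpovahu]
B Velar Fronting: no change — [ledpovahu]
C Progressive Voicing Assimilation: [ledpovahu] → [ledbovahu]
D Final Vowel Lowering: [ledbovahu] → [ledbovaho]
E Final Vowel Deletion: [ledbovaho] → [ledbovah]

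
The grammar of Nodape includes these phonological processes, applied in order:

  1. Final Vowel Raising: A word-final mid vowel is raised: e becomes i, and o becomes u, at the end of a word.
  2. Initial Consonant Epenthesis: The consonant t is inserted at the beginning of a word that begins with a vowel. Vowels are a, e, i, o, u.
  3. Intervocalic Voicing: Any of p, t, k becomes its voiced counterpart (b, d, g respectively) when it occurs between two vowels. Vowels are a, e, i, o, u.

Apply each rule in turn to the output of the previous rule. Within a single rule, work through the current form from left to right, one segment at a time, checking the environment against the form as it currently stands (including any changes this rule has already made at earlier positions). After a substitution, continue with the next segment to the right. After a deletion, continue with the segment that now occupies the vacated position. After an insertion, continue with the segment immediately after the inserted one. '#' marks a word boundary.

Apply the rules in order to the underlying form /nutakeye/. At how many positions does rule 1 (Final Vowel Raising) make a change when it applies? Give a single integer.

1

1 Final Vowel Raising: [nutakeye] → [nutakeyi]
2 Initial Consonant Epenthesis: no change — [nutakeyi]
3 Intervocalic Voicing: [nutakeyi] → [nudageyi]
Rule 1 changed 1 position(s).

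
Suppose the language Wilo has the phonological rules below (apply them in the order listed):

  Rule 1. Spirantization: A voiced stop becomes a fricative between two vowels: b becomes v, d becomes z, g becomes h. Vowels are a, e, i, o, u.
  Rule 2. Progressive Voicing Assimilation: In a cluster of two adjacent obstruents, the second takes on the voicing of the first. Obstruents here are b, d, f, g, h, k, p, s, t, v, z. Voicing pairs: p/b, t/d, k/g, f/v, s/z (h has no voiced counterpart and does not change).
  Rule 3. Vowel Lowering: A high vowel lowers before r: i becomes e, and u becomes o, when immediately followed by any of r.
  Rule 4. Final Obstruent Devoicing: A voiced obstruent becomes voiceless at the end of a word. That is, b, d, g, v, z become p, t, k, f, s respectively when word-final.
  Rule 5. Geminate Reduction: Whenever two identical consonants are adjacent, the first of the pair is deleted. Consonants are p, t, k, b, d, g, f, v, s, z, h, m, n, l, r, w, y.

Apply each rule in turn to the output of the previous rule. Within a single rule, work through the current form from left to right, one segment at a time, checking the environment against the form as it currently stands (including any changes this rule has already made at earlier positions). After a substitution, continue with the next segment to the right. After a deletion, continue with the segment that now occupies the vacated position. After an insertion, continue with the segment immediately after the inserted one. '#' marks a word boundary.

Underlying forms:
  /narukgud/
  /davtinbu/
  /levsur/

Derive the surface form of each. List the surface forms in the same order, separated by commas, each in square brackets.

/narukgud/:
  Rule 1 Spirantization: no change — [narukgud]
  Rule 2 Progressive Voicing Assimilation: [narukgud] → [narukkud]
  Rule 3 Vowel Lowering: no change — [narukkud]
  Rule 4 Final Obstruent Devoicing: [narukkud] → [narukkut]
  Rule 5 Geminate Reduction: [narukkut] → [narukut]
/davtinbu/:
  Rule 1 Spirantization: no change — [davtinbu]
  Rule 2 Progressive Voicing Assimilation: [davtinbu] → [davdinbu]
  Rule 3 Vowel Lowering: no change — [davdinbu]
  Rule 4 Final Obstruent Devoicing: no change — [davdinbu]
  Rule 5 Geminate Reduction: no change — [davdinbu]
/levsur/:
  Rule 1 Spirantization: no change — [levsur]
  Rule 2 Progressive Voicing Assimilation: [levsur] → [levzur]
  Rule 3 Vowel Lowering: [levzur] → [levzor]
  Rule 4 Final Obstruent Devoicing: no change — [levzor]
  Rule 5 Geminate Reduction: no change — [levzor]

[narukut], [davdinbu], [levzor]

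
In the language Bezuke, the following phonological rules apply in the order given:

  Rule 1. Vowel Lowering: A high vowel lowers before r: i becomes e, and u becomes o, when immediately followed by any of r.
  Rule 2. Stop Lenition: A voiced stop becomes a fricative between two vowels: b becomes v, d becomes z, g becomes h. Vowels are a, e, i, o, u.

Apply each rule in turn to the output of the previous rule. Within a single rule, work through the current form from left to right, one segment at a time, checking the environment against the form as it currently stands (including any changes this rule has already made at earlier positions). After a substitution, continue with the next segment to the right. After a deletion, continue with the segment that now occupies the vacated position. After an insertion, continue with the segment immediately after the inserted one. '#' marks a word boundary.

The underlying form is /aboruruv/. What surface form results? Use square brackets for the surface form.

[avororuv]

Rule 1 Vowel Lowering: [aboruruv] → [abororuv]
Rule 2 Stop Lenition: [abororuv] → [avororuv]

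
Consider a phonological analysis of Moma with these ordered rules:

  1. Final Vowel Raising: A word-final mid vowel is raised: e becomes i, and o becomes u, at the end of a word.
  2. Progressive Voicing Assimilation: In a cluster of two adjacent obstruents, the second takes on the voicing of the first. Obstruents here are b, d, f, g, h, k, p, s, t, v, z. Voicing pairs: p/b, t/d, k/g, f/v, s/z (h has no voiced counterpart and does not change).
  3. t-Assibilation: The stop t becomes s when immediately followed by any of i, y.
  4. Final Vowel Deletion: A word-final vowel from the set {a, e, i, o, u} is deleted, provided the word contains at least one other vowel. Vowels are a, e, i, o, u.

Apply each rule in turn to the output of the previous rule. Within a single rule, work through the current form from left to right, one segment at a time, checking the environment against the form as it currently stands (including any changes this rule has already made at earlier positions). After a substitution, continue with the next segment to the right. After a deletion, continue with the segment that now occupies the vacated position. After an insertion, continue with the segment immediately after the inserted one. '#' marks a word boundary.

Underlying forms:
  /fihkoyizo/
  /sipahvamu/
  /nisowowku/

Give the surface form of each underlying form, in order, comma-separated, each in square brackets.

/fihkoyizo/:
  1 Final Vowel Raising: [fihkoyizo] → [fihkoyizu]
  2 Progressive Voicing Assimilation: no change — [fihkoyizu]
  3 t-Assibilation: no change — [fihkoyizu]
  4 Final Vowel Deletion: [fihkoyizu] → [fihkoyiz]
/sipahvamu/:
  1 Final Vowel Raising: no change — [sipahvamu]
  2 Progressive Voicing Assimilation: [sipahvamu] → [sipahfamu]
  3 t-Assibilation: no change — [sipahfamu]
  4 Final Vowel Deletion: [sipahfamu] → [sipahfam]
/nisowowku/:
  1 Final Vowel Raising: no change — [nisowowku]
  2 Progressive Voicing Assimilation: no change — [nisowowku]
  3 t-Assibilation: no change — [nisowowku]
  4 Final Vowel Deletion: [nisowowku] → [nisowowk]

[fihkoyiz], [sipahfam], [nisowowk]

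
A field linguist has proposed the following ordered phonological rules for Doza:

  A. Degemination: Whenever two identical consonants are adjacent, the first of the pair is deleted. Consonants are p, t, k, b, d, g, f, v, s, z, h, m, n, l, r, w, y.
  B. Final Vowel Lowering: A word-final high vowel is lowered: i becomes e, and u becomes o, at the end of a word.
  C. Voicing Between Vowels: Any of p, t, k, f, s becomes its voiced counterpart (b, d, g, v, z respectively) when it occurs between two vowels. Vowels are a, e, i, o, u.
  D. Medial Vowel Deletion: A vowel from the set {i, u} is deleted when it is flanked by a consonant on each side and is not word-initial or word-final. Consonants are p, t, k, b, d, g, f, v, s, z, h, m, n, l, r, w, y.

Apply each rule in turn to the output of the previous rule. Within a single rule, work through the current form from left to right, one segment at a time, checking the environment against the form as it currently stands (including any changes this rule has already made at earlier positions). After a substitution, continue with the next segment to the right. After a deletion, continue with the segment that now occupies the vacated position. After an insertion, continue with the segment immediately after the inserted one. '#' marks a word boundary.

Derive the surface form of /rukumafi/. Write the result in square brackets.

A Degemination: no change — [rukumafi]
B Final Vowel Lowering: [rukumafi] → [rukumafe]
C Voicing Between Vowels: [rukumafe] → [rugumave]
D Medial Vowel Deletion: [rugumave] → [rgmave]

[rgmave]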